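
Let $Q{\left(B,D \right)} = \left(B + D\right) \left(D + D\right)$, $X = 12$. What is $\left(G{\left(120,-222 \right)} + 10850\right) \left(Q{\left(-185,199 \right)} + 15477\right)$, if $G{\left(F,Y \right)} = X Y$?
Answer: $172307114$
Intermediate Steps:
$G{\left(F,Y \right)} = 12 Y$
$Q{\left(B,D \right)} = 2 D \left(B + D\right)$ ($Q{\left(B,D \right)} = \left(B + D\right) 2 D = 2 D \left(B + D\right)$)
$\left(G{\left(120,-222 \right)} + 10850\right) \left(Q{\left(-185,199 \right)} + 15477\right) = \left(12 \left(-222\right) + 10850\right) \left(2 \cdot 199 \left(-185 + 199\right) + 15477\right) = \left(-2664 + 10850\right) \left(2 \cdot 199 \cdot 14 + 15477\right) = 8186 \left(5572 + 15477\right) = 8186 \cdot 21049 = 172307114$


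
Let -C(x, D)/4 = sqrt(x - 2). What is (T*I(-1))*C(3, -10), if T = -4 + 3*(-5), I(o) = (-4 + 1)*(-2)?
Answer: 456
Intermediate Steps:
I(o) = 6 (I(o) = -3*(-2) = 6)
C(x, D) = -4*sqrt(-2 + x) (C(x, D) = -4*sqrt(x - 2) = -4*sqrt(-2 + x))
T = -19 (T = -4 - 15 = -19)
(T*I(-1))*C(3, -10) = (-19*6)*(-4*sqrt(-2 + 3)) = -(-456)*sqrt(1) = -(-456) = -114*(-4) = 456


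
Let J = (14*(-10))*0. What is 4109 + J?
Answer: 4109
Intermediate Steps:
J = 0 (J = -140*0 = 0)
4109 + J = 4109 + 0 = 4109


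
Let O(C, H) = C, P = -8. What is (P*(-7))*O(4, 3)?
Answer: 224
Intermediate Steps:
(P*(-7))*O(4, 3) = -8*(-7)*4 = 56*4 = 224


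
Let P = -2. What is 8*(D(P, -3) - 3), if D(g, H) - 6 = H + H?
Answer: -24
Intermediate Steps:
D(g, H) = 6 + 2*H (D(g, H) = 6 + (H + H) = 6 + 2*H)
8*(D(P, -3) - 3) = 8*((6 + 2*(-3)) - 3) = 8*((6 - 6) - 3) = 8*(0 - 3) = 8*(-3) = -24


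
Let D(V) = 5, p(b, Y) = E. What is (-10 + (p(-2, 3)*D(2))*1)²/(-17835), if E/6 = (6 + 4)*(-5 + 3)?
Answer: -74420/3567 ≈ -20.863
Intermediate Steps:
E = -120 (E = 6*((6 + 4)*(-5 + 3)) = 6*(10*(-2)) = 6*(-20) = -120)
p(b, Y) = -120
(-10 + (p(-2, 3)*D(2))*1)²/(-17835) = (-10 - 120*5*1)²/(-17835) = (-10 - 600*1)²*(-1/17835) = (-10 - 600)²*(-1/17835) = (-610)²*(-1/17835) = 372100*(-1/17835) = -74420/3567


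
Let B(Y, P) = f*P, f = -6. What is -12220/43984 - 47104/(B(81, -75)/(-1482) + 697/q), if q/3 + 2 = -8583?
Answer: 24227648906045/170097124 ≈ 1.4243e+5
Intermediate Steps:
B(Y, P) = -6*P
q = -25755 (q = -6 + 3*(-8583) = -6 - 25749 = -25755)
-12220/43984 - 47104/(B(81, -75)/(-1482) + 697/q) = -12220/43984 - 47104/(-6*(-75)/(-1482) + 697/(-25755)) = -12220*1/43984 - 47104/(450*(-1/1482) + 697*(-1/25755)) = -3055/10996 - 47104/(-75/247 - 41/1515) = -3055/10996 - 47104/(-123752/374205) = -3055/10996 - 47104*(-374205/123752) = -3055/10996 + 2203319040/15469 = 24227648906045/170097124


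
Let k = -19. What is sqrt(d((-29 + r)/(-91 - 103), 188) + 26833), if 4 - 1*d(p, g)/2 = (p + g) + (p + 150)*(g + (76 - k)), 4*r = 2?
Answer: I*sqrt(550600033)/97 ≈ 241.91*I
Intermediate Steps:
r = 1/2 (r = (1/4)*2 = 1/2 ≈ 0.50000)
d(p, g) = 8 - 2*g - 2*p - 2*(95 + g)*(150 + p) (d(p, g) = 8 - 2*((p + g) + (p + 150)*(g + (76 - 1*(-19)))) = 8 - 2*((g + p) + (150 + p)*(g + (76 + 19))) = 8 - 2*((g + p) + (150 + p)*(g + 95)) = 8 - 2*((g + p) + (150 + p)*(95 + g)) = 8 - 2*((g + p) + (95 + g)*(150 + p)) = 8 - 2*(g + p + (95 + g)*(150 + p)) = 8 + (-2*g - 2*p - 2*(95 + g)*(150 + p)) = 8 - 2*g - 2*p - 2*(95 + g)*(150 + p))
sqrt(d((-29 + r)/(-91 - 103), 188) + 26833) = sqrt((-28492 - 302*188 - 192*(-29 + 1/2)/(-91 - 103) - 2*188*(-29 + 1/2)/(-91 - 103)) + 26833) = sqrt((-28492 - 56776 - (-5472)/(-194) - 2*188*(-57/2/(-194))) + 26833) = sqrt((-28492 - 56776 - (-5472)*(-1)/194 - 2*188*(-57/2*(-1/194))) + 26833) = sqrt((-28492 - 56776 - 192*57/388 - 2*188*57/388) + 26833) = sqrt((-28492 - 56776 - 2736/97 - 5358/97) + 26833) = sqrt(-8279090/97 + 26833) = sqrt(-5676289/97) = I*sqrt(550600033)/97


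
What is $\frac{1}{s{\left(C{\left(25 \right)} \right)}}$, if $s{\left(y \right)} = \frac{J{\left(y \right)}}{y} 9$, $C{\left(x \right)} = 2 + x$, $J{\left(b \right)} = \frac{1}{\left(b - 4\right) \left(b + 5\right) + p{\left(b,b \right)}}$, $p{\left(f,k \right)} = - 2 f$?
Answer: $2046$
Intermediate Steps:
$J{\left(b \right)} = \frac{1}{- 2 b + \left(-4 + b\right) \left(5 + b\right)}$ ($J{\left(b \right)} = \frac{1}{\left(b - 4\right) \left(b + 5\right) - 2 b} = \frac{1}{\left(-4 + b\right) \left(5 + b\right) - 2 b} = \frac{1}{- 2 b + \left(-4 + b\right) \left(5 + b\right)}$)
$s{\left(y \right)} = \frac{9}{y \left(-20 + y^{2} - y\right)}$ ($s{\left(y \right)} = \frac{1}{\left(-20 + y^{2} - y\right) y} 9 = \frac{1}{y \left(-20 + y^{2} - y\right)} 9 = \frac{9}{y \left(-20 + y^{2} - y\right)}$)
$\frac{1}{s{\left(C{\left(25 \right)} \right)}} = \frac{1}{9 \frac{1}{2 + 25} \frac{1}{-20 + \left(2 + 25\right)^{2} - \left(2 + 25\right)}} = \frac{1}{9 \cdot \frac{1}{27} \frac{1}{-20 + 27^{2} - 27}} = \frac{1}{9 \cdot \frac{1}{27} \frac{1}{-20 + 729 - 27}} = \frac{1}{9 \cdot \frac{1}{27} \cdot \frac{1}{682}} = \frac{1}{\frac{1}{2046}} = 2046$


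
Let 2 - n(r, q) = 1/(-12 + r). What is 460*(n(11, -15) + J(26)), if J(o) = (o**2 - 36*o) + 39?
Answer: -100280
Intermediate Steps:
n(r, q) = 2 - 1/(-12 + r)
J(o) = 39 + o**2 - 36*o
460*(n(11, -15) + J(26)) = 460*((-25 + 2*11)/(-12 + 11) + (39 + 26**2 - 36*26)) = 460*((-25 + 22)/(-1) + (39 + 676 - 936)) = 460*(-1*(-3) - 221) = 460*(3 - 221) = 460*(-218) = -100280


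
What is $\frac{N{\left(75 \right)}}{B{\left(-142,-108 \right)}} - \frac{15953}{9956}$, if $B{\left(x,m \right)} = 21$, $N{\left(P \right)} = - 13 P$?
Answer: $- \frac{3347371}{69692} \approx -48.031$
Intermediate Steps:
$\frac{N{\left(75 \right)}}{B{\left(-142,-108 \right)}} - \frac{15953}{9956} = \frac{\left(-13\right) 75}{21} - \frac{15953}{9956} = \left(-975\right) \frac{1}{21} - \frac{15953}{9956} = - \frac{325}{7} - \frac{15953}{9956} = - \frac{3347371}{69692}$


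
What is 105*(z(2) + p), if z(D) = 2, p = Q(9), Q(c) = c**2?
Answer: 8715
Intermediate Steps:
p = 81 (p = 9**2 = 81)
105*(z(2) + p) = 105*(2 + 81) = 105*83 = 8715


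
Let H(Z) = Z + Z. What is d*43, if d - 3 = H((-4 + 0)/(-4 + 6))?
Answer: -43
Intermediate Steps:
H(Z) = 2*Z
d = -1 (d = 3 + 2*((-4 + 0)/(-4 + 6)) = 3 + 2*(-4/2) = 3 + 2*(-4*1/2) = 3 + 2*(-2) = 3 - 4 = -1)
d*43 = -1*43 = -43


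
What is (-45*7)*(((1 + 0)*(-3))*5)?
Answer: 4725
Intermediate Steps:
(-45*7)*(((1 + 0)*(-3))*5) = -315*1*(-3)*5 = -(-945)*5 = -315*(-15) = 4725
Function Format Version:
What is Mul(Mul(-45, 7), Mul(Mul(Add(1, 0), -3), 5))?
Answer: 4725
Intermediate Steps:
Mul(Mul(-45, 7), Mul(Mul(Add(1, 0), -3), 5)) = Mul(-315, Mul(Mul(1, -3), 5)) = Mul(-315, Mul(-3, 5)) = Mul(-315, -15) = 4725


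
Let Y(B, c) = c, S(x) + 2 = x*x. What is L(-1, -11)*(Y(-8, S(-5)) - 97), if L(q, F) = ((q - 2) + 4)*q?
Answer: 74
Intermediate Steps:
S(x) = -2 + x² (S(x) = -2 + x*x = -2 + x²)
L(q, F) = q*(2 + q) (L(q, F) = ((-2 + q) + 4)*q = (2 + q)*q = q*(2 + q))
L(-1, -11)*(Y(-8, S(-5)) - 97) = (-(2 - 1))*((-2 + (-5)²) - 97) = (-1*1)*((-2 + 25) - 97) = -(23 - 97) = -1*(-74) = 74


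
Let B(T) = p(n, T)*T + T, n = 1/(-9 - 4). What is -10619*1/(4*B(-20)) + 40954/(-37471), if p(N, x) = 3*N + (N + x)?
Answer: -5995115457/752417680 ≈ -7.9678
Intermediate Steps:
n = -1/13 (n = 1/(-13) = -1/13 ≈ -0.076923)
p(N, x) = x + 4*N
B(T) = T + T*(-4/13 + T) (B(T) = (T + 4*(-1/13))*T + T = (T - 4/13)*T + T = (-4/13 + T)*T + T = T*(-4/13 + T) + T = T + T*(-4/13 + T))
-10619*1/(4*B(-20)) + 40954/(-37471) = -10619*(-13/(80*(9 + 13*(-20)))) + 40954/(-37471) = -10619*(-13/(80*(9 - 260))) + 40954*(-1/37471) = -10619/(4*((1/13)*(-20)*(-251))) - 40954/37471 = -10619/(4*(5020/13)) - 40954/37471 = -10619/20080/13 - 40954/37471 = -10619*13/20080 - 40954/37471 = -138047/20080 - 40954/37471 = -5995115457/752417680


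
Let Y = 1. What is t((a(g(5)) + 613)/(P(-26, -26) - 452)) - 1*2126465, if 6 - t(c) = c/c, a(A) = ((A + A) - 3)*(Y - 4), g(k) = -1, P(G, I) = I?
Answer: -2126460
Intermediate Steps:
a(A) = 9 - 6*A (a(A) = ((A + A) - 3)*(1 - 4) = (2*A - 3)*(-3) = (-3 + 2*A)*(-3) = 9 - 6*A)
t(c) = 5 (t(c) = 6 - c/c = 6 - 1*1 = 6 - 1 = 5)
t((a(g(5)) + 613)/(P(-26, -26) - 452)) - 1*2126465 = 5 - 1*2126465 = 5 - 2126465 = -2126460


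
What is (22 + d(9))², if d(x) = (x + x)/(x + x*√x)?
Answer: 2025/4 ≈ 506.25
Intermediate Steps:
d(x) = 2*x/(x + x^(3/2)) (d(x) = (2*x)/(x + x^(3/2)) = 2*x/(x + x^(3/2)))
(22 + d(9))² = (22 + 2*9/(9 + 9^(3/2)))² = (22 + 2*9/(9 + 27))² = (22 + 2*9/36)² = (22 + 2*9*(1/36))² = (22 + ½)² = (45/2)² = 2025/4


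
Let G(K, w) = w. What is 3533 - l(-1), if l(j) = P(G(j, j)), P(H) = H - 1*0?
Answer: 3534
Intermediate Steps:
P(H) = H (P(H) = H + 0 = H)
l(j) = j
3533 - l(-1) = 3533 - 1*(-1) = 3533 + 1 = 3534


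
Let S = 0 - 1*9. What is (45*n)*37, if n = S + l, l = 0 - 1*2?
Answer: -18315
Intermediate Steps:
S = -9 (S = 0 - 9 = -9)
l = -2 (l = 0 - 2 = -2)
n = -11 (n = -9 - 2 = -11)
(45*n)*37 = (45*(-11))*37 = -495*37 = -18315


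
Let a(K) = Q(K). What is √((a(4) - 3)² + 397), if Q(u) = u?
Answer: √398 ≈ 19.950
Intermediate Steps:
a(K) = K
√((a(4) - 3)² + 397) = √((4 - 3)² + 397) = √(1² + 397) = √(1 + 397) = √398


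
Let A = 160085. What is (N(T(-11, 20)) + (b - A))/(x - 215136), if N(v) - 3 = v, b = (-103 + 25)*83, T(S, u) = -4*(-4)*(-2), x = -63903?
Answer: 166588/279039 ≈ 0.59701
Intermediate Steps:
T(S, u) = -32 (T(S, u) = 16*(-2) = -32)
b = -6474 (b = -78*83 = -6474)
N(v) = 3 + v
(N(T(-11, 20)) + (b - A))/(x - 215136) = ((3 - 32) + (-6474 - 1*160085))/(-63903 - 215136) = (-29 + (-6474 - 160085))/(-279039) = (-29 - 166559)*(-1/279039) = -166588*(-1/279039) = 166588/279039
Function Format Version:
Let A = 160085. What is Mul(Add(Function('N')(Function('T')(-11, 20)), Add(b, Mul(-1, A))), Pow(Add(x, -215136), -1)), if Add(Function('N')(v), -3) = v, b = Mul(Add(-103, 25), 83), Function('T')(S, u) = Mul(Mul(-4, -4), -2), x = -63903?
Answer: Rational(166588, 279039) ≈ 0.59701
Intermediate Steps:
Function('T')(S, u) = -32 (Function('T')(S, u) = Mul(16, -2) = -32)
b = -6474 (b = Mul(-78, 83) = -6474)
Function('N')(v) = Add(3, v)
Mul(Add(Function('N')(Function('T')(-11, 20)), Add(b, Mul(-1, A))), Pow(Add(x, -215136), -1)) = Mul(Add(Add(3, -32), Add(-6474, Mul(-1, 160085))), Pow(Add(-63903, -215136), -1)) = Mul(Add(-29, Add(-6474, -160085)), Pow(-279039, -1)) = Mul(Add(-29, -166559), Rational(-1, 279039)) = Mul(-166588, Rational(-1, 279039)) = Rational(166588, 279039)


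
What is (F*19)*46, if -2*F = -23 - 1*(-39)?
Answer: -6992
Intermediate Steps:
F = -8 (F = -(-23 - 1*(-39))/2 = -(-23 + 39)/2 = -½*16 = -8)
(F*19)*46 = -8*19*46 = -152*46 = -6992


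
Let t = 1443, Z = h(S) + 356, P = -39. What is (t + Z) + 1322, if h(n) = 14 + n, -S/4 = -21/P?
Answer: 40727/13 ≈ 3132.8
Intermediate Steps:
S = -28/13 (S = -(-84)/(-39) = -(-84)*(-1)/39 = -4*7/13 = -28/13 ≈ -2.1538)
Z = 4782/13 (Z = (14 - 28/13) + 356 = 154/13 + 356 = 4782/13 ≈ 367.85)
(t + Z) + 1322 = (1443 + 4782/13) + 1322 = 23541/13 + 1322 = 40727/13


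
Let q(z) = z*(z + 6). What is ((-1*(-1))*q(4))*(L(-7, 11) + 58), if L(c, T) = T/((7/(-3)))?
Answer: 14920/7 ≈ 2131.4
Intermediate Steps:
L(c, T) = -3*T/7 (L(c, T) = T/((7*(-⅓))) = T/(-7/3) = T*(-3/7) = -3*T/7)
q(z) = z*(6 + z)
((-1*(-1))*q(4))*(L(-7, 11) + 58) = ((-1*(-1))*(4*(6 + 4)))*(-3/7*11 + 58) = (1*(4*10))*(-33/7 + 58) = (1*40)*(373/7) = 40*(373/7) = 14920/7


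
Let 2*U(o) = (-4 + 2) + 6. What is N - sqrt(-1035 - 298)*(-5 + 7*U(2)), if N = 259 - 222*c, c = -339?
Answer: 75517 - 9*I*sqrt(1333) ≈ 75517.0 - 328.59*I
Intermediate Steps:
U(o) = 2 (U(o) = ((-4 + 2) + 6)/2 = (-2 + 6)/2 = (1/2)*4 = 2)
N = 75517 (N = 259 - 222*(-339) = 259 + 75258 = 75517)
N - sqrt(-1035 - 298)*(-5 + 7*U(2)) = 75517 - sqrt(-1035 - 298)*(-5 + 7*2) = 75517 - sqrt(-1333)*(-5 + 14) = 75517 - I*sqrt(1333)*9 = 75517 - 9*I*sqrt(1333)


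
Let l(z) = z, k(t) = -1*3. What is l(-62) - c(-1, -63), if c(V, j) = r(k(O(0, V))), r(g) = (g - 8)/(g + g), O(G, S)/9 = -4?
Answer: -383/6 ≈ -63.833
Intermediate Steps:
O(G, S) = -36 (O(G, S) = 9*(-4) = -36)
k(t) = -3
r(g) = (-8 + g)/(2*g) (r(g) = (-8 + g)/((2*g)) = (-8 + g)*(1/(2*g)) = (-8 + g)/(2*g))
c(V, j) = 11/6 (c(V, j) = (1/2)*(-8 - 3)/(-3) = (1/2)*(-1/3)*(-11) = 11/6)
l(-62) - c(-1, -63) = -62 - 1*11/6 = -62 - 11/6 = -383/6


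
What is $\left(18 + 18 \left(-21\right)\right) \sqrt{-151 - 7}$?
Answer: $- 360 i \sqrt{158} \approx - 4525.1 i$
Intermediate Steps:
$\left(18 + 18 \left(-21\right)\right) \sqrt{-151 - 7} = \left(18 - 378\right) \sqrt{-158} = - 360 i \sqrt{158}$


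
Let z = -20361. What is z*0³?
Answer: 0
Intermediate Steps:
z*0³ = -20361*0³ = -20361*0 = 0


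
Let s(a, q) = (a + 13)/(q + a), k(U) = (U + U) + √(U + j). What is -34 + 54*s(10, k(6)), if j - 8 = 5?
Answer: 3838/155 - 414*√19/155 ≈ 13.119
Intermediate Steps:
j = 13 (j = 8 + 5 = 13)
k(U) = √(13 + U) + 2*U (k(U) = (U + U) + √(U + 13) = 2*U + √(13 + U) = √(13 + U) + 2*U)
s(a, q) = (13 + a)/(a + q)
-34 + 54*s(10, k(6)) = -34 + 54*((13 + 10)/(10 + (√(13 + 6) + 2*6))) = -34 + 54*(23/(10 + (√19 + 12))) = -34 + 54*(23/(10 + (12 + √19))) = -34 + 54*(23/(22 + √19)) = -34 + 1242/(22 + √19)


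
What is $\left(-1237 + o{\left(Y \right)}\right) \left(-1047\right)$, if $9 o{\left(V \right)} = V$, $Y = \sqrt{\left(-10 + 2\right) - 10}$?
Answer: $1295139 - 349 i \sqrt{2} \approx 1.2951 \cdot 10^{6} - 493.56 i$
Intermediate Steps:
$Y = 3 i \sqrt{2}$ ($Y = \sqrt{-8 - 10} = \sqrt{-18} = 3 i \sqrt{2} \approx 4.2426 i$)
$o{\left(V \right)} = \frac{V}{9}$
$\left(-1237 + o{\left(Y \right)}\right) \left(-1047\right) = \left(-1237 + \frac{3 i \sqrt{2}}{9}\right) \left(-1047\right) = \left(-1237 + \frac{i \sqrt{2}}{3}\right) \left(-1047\right) = 1295139 - 349 i \sqrt{2}$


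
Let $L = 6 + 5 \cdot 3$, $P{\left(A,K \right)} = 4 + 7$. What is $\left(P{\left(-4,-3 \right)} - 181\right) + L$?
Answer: $-149$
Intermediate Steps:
$P{\left(A,K \right)} = 11$
$L = 21$ ($L = 6 + 15 = 21$)
$\left(P{\left(-4,-3 \right)} - 181\right) + L = \left(11 - 181\right) + 21 = -170 + 21 = -149$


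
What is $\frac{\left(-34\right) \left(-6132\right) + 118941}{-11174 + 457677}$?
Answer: $\frac{327429}{446503} \approx 0.73332$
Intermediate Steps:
$\frac{\left(-34\right) \left(-6132\right) + 118941}{-11174 + 457677} = \frac{208488 + 118941}{446503} = 327429 \cdot \frac{1}{446503} = \frac{327429}{446503}$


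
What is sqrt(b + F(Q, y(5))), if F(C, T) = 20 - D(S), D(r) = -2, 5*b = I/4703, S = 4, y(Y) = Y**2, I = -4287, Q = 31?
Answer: sqrt(12064206145)/23515 ≈ 4.6709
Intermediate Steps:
b = -4287/23515 (b = (-4287/4703)/5 = (-4287*1/4703)/5 = (1/5)*(-4287/4703) = -4287/23515 ≈ -0.18231)
F(C, T) = 22 (F(C, T) = 20 - 1*(-2) = 20 + 2 = 22)
sqrt(b + F(Q, y(5))) = sqrt(-4287/23515 + 22) = sqrt(513043/23515) = sqrt(12064206145)/23515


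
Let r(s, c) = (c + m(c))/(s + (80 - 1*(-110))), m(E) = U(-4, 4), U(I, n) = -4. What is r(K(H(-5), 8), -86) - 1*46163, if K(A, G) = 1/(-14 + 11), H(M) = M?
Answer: -26267017/569 ≈ -46164.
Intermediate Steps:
m(E) = -4
K(A, G) = -⅓ (K(A, G) = 1/(-3) = -⅓)
r(s, c) = (-4 + c)/(190 + s) (r(s, c) = (c - 4)/(s + (80 - 1*(-110))) = (-4 + c)/(s + (80 + 110)) = (-4 + c)/(s + 190) = (-4 + c)/(190 + s))
r(K(H(-5), 8), -86) - 1*46163 = (-4 - 86)/(190 - ⅓) - 1*46163 = -90/(569/3) - 46163 = (3/569)*(-90) - 46163 = -270/569 - 46163 = -26267017/569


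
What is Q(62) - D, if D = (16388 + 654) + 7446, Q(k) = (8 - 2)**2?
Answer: -24452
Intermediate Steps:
Q(k) = 36 (Q(k) = 6**2 = 36)
D = 24488 (D = 17042 + 7446 = 24488)
Q(62) - D = 36 - 1*24488 = 36 - 24488 = -24452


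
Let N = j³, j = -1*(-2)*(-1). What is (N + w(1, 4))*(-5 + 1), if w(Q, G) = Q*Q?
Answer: 28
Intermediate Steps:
w(Q, G) = Q²
j = -2 (j = 2*(-1) = -2)
N = -8 (N = (-2)³ = -8)
(N + w(1, 4))*(-5 + 1) = (-8 + 1²)*(-5 + 1) = (-8 + 1)*(-4) = -7*(-4) = 28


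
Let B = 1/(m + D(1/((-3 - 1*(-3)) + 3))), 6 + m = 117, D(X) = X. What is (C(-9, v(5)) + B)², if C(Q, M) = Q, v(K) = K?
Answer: 9018009/111556 ≈ 80.838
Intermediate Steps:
m = 111 (m = -6 + 117 = 111)
B = 3/334 (B = 1/(111 + 1/((-3 - 1*(-3)) + 3)) = 1/(111 + 1/((-3 + 3) + 3)) = 1/(111 + 1/(0 + 3)) = 1/(111 + 1/3) = 1/(111 + ⅓) = 1/(334/3) = 3/334 ≈ 0.0089820)
(C(-9, v(5)) + B)² = (-9 + 3/334)² = (-3003/334)² = 9018009/111556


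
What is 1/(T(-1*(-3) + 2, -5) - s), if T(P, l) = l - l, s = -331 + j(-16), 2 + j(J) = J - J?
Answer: 1/333 ≈ 0.0030030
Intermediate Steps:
j(J) = -2 (j(J) = -2 + (J - J) = -2 + 0 = -2)
s = -333 (s = -331 - 2 = -333)
T(P, l) = 0
1/(T(-1*(-3) + 2, -5) - s) = 1/(0 - 1*(-333)) = 1/(0 + 333) = 1/333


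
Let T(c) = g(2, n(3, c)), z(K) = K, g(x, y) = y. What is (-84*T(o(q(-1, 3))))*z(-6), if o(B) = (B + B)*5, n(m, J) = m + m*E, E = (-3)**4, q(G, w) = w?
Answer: 123984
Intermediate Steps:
E = 81
n(m, J) = 82*m (n(m, J) = m + m*81 = m + 81*m = 82*m)
o(B) = 10*B (o(B) = (2*B)*5 = 10*B)
T(c) = 246 (T(c) = 82*3 = 246)
(-84*T(o(q(-1, 3))))*z(-6) = -84*246*(-6) = -20664*(-6) = 123984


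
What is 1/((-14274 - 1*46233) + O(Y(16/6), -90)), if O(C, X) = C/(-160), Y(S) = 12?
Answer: -40/2420283 ≈ -1.6527e-5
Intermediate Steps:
O(C, X) = -C/160 (O(C, X) = C*(-1/160) = -C/160)
1/((-14274 - 1*46233) + O(Y(16/6), -90)) = 1/((-14274 - 1*46233) - 1/160*12) = 1/((-14274 - 46233) - 3/40) = 1/(-60507 - 3/40) = 1/(-2420283/40) = -40/2420283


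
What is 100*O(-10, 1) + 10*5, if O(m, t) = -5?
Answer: -450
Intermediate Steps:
100*O(-10, 1) + 10*5 = 100*(-5) + 10*5 = -500 + 50 = -450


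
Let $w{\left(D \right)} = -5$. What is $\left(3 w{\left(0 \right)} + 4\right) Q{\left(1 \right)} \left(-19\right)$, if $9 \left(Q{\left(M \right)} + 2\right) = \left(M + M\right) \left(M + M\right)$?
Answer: $- \frac{2926}{9} \approx -325.11$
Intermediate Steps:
$Q{\left(M \right)} = -2 + \frac{4 M^{2}}{9}$ ($Q{\left(M \right)} = -2 + \frac{\left(M + M\right) \left(M + M\right)}{9} = -2 + \frac{2 M 2 M}{9} = -2 + \frac{4 M^{2}}{9}$)
$\left(3 w{\left(0 \right)} + 4\right) Q{\left(1 \right)} \left(-19\right) = \left(3 \left(-5\right) + 4\right) \left(-2 + \frac{4 \cdot 1^{2}}{9}\right) \left(-19\right) = \left(-15 + 4\right) \left(-2 + \frac{4}{9} \cdot 1\right) \left(-19\right) = - 11 \left(-2 + \frac{4}{9}\right) \left(-19\right) = \left(-11\right) \left(- \frac{14}{9}\right) \left(-19\right) = \frac{154}{9} \left(-19\right) = - \frac{2926}{9}$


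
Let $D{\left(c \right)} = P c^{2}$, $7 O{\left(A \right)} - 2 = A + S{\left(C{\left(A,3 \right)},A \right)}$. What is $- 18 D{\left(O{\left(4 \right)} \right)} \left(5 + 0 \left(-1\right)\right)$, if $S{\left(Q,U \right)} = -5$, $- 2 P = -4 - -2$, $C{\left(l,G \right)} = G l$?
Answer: $- \frac{90}{49} \approx -1.8367$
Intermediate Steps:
$P = 1$ ($P = - \frac{-4 - -2}{2} = - \frac{-4 + 2}{2} = \left(- \frac{1}{2}\right) \left(-2\right) = 1$)
$O{\left(A \right)} = - \frac{3}{7} + \frac{A}{7}$ ($O{\left(A \right)} = \frac{2}{7} + \frac{A - 5}{7} = \frac{2}{7} + \frac{-5 + A}{7} = \frac{2}{7} + \left(- \frac{5}{7} + \frac{A}{7}\right) = - \frac{3}{7} + \frac{A}{7}$)
$D{\left(c \right)} = c^{2}$ ($D{\left(c \right)} = 1 c^{2} = c^{2}$)
$- 18 D{\left(O{\left(4 \right)} \right)} \left(5 + 0 \left(-1\right)\right) = - 18 \left(- \frac{3}{7} + \frac{1}{7} \cdot 4\right)^{2} \left(5 + 0 \left(-1\right)\right) = - 18 \left(- \frac{3}{7} + \frac{4}{7}\right)^{2} \left(5 + 0\right) = - \frac{18}{49} \cdot 5 = \left(-18\right) \frac{1}{49} \cdot 5 = \left(- \frac{18}{49}\right) 5 = - \frac{90}{49}$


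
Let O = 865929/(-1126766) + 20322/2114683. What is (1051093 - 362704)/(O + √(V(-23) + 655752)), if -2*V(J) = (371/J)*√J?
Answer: 37726000461779299566/(-41590145527665 + 1191376452589*√46*√(30164592 + 371*I*√23)) ≈ 850.89 - 0.025118*I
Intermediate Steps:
O = -1808267196855/2382752905178 (O = 865929*(-1/1126766) + 20322*(1/2114683) = -865929/1126766 + 20322/2114683 = -1808267196855/2382752905178 ≈ -0.75890)
V(J) = -371/(2*√J) (V(J) = -371/J*√J/2 = -371/(2*√J))
(1051093 - 362704)/(O + √(V(-23) + 655752)) = (1051093 - 362704)/(-1808267196855/2382752905178 + √(-(-371)*I*√23/46 + 655752)) = 688389/(-1808267196855/2382752905178 + √(-(-371)*I*√23/46 + 655752)) = 688389/(-1808267196855/2382752905178 + √(371*I*√23/46 + 655752)) = 688389/(-1808267196855/2382752905178 + √(655752 + 371*I*√23/46))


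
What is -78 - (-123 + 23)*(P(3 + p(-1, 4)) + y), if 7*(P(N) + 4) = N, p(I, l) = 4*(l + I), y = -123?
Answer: -87946/7 ≈ -12564.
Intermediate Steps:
p(I, l) = 4*I + 4*l (p(I, l) = 4*(I + l) = 4*I + 4*l)
P(N) = -4 + N/7
-78 - (-123 + 23)*(P(3 + p(-1, 4)) + y) = -78 - (-123 + 23)*((-4 + (3 + (4*(-1) + 4*4))/7) - 123) = -78 - (-100)*((-4 + (3 + (-4 + 16))/7) - 123) = -78 - (-100)*((-4 + (3 + 12)/7) - 123) = -78 - (-100)*((-4 + (⅐)*15) - 123) = -78 - (-100)*((-4 + 15/7) - 123) = -78 - (-100)*(-13/7 - 123) = -78 - (-100)*(-874)/7 = -78 - 1*87400/7 = -78 - 87400/7 = -87946/7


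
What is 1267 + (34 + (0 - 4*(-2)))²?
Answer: 3031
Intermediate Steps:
1267 + (34 + (0 - 4*(-2)))² = 1267 + (34 + (0 + 8))² = 1267 + (34 + 8)² = 1267 + 42² = 1267 + 1764 = 3031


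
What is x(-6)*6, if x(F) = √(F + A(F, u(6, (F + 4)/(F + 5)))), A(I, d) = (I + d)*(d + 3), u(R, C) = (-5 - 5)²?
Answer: 12*√2419 ≈ 590.20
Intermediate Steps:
u(R, C) = 100 (u(R, C) = (-10)² = 100)
A(I, d) = (3 + d)*(I + d) (A(I, d) = (I + d)*(3 + d) = (3 + d)*(I + d))
x(F) = √(10300 + 104*F) (x(F) = √(F + (100² + 3*F + 3*100 + F*100)) = √(F + (10000 + 3*F + 300 + 100*F)) = √(F + (10300 + 103*F)) = √(10300 + 104*F))
x(-6)*6 = (2*√(2575 + 26*(-6)))*6 = (2*√(2575 - 156))*6 = (2*√2419)*6 = 12*√2419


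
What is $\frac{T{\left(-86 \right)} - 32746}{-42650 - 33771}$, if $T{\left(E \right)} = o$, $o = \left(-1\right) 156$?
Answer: $\frac{32902}{76421} \approx 0.43054$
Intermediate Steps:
$o = -156$
$T{\left(E \right)} = -156$
$\frac{T{\left(-86 \right)} - 32746}{-42650 - 33771} = \frac{-156 - 32746}{-42650 - 33771} = - \frac{32902}{-76421} = \left(-32902\right) \left(- \frac{1}{76421}\right) = \frac{32902}{76421}$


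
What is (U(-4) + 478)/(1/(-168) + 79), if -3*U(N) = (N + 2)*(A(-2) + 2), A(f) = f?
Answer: 80304/13271 ≈ 6.0511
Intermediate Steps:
U(N) = 0 (U(N) = -(N + 2)*(-2 + 2)/3 = -(2 + N)*0/3 = -1/3*0 = 0)
(U(-4) + 478)/(1/(-168) + 79) = (0 + 478)/(1/(-168) + 79) = 478/(-1/168 + 79) = 478/(13271/168) = 478*(168/13271) = 80304/13271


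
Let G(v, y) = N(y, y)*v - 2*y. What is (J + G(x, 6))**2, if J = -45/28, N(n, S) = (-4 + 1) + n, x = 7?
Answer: 42849/784 ≈ 54.654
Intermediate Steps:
N(n, S) = -3 + n
G(v, y) = -2*y + v*(-3 + y) (G(v, y) = (-3 + y)*v - 2*y = v*(-3 + y) - 2*y = -2*y + v*(-3 + y))
J = -45/28 (J = -45*1/28 = -45/28 ≈ -1.6071)
(J + G(x, 6))**2 = (-45/28 + (-2*6 + 7*(-3 + 6)))**2 = (-45/28 + (-12 + 7*3))**2 = (-45/28 + (-12 + 21))**2 = (-45/28 + 9)**2 = (207/28)**2 = 42849/784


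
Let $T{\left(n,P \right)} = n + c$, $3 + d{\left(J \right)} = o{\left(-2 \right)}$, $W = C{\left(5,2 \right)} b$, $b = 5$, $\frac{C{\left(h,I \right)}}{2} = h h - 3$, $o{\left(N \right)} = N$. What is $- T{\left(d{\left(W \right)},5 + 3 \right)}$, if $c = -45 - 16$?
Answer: $66$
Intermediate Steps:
$C{\left(h,I \right)} = -6 + 2 h^{2}$ ($C{\left(h,I \right)} = 2 \left(h h - 3\right) = 2 \left(h^{2} - 3\right) = 2 \left(-3 + h^{2}\right) = -6 + 2 h^{2}$)
$W = 220$ ($W = \left(-6 + 2 \cdot 5^{2}\right) 5 = \left(-6 + 2 \cdot 25\right) 5 = \left(-6 + 50\right) 5 = 44 \cdot 5 = 220$)
$d{\left(J \right)} = -5$ ($d{\left(J \right)} = -3 - 2 = -5$)
$c = -61$ ($c = -45 - 16 = -61$)
$T{\left(n,P \right)} = -61 + n$ ($T{\left(n,P \right)} = n - 61 = -61 + n$)
$- T{\left(d{\left(W \right)},5 + 3 \right)} = - (-61 - 5) = \left(-1\right) \left(-66\right) = 66$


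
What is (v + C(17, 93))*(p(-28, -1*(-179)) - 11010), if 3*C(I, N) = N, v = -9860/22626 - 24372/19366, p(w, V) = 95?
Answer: -35039985073015/109543779 ≈ -3.1987e+5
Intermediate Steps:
v = -185597408/109543779 (v = -9860*1/22626 - 24372*1/19366 = -4930/11313 - 12186/9683 = -185597408/109543779 ≈ -1.6943)
C(I, N) = N/3
(v + C(17, 93))*(p(-28, -1*(-179)) - 11010) = (-185597408/109543779 + (⅓)*93)*(95 - 11010) = (-185597408/109543779 + 31)*(-10915) = (3210259741/109543779)*(-10915) = -35039985073015/109543779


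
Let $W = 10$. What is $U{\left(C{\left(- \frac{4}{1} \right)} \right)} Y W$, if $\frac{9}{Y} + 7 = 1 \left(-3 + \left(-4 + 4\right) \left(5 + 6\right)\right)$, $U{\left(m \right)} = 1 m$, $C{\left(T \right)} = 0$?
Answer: $0$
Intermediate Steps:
$U{\left(m \right)} = m$
$Y = - \frac{9}{10}$ ($Y = \frac{9}{-7 + 1 \left(-3 + \left(-4 + 4\right) \left(5 + 6\right)\right)} = \frac{9}{-7 + 1 \left(-3 + 0 \cdot 11\right)} = \frac{9}{-7 + 1 \left(-3 + 0\right)} = \frac{9}{-7 + 1 \left(-3\right)} = \frac{9}{-7 - 3} = \frac{9}{-10} = 9 \left(- \frac{1}{10}\right) = - \frac{9}{10} \approx -0.9$)
$U{\left(C{\left(- \frac{4}{1} \right)} \right)} Y W = 0 \left(- \frac{9}{10}\right) 10 = 0 \cdot 10 = 0$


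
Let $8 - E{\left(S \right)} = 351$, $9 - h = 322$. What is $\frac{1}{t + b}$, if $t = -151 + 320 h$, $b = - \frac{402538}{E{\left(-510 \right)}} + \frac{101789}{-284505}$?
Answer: $- \frac{97585215}{9674381341802} \approx -1.0087 \cdot 10^{-5}$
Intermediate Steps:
$h = -313$ ($h = 9 - 322 = -313$)
$E{\left(S \right)} = -343$ ($E{\left(S \right)} = 8 - 351 = -343$)
$b = \frac{114489160063}{97585215}$ ($b = - \frac{402538}{-343} + \frac{101789}{-284505} = \left(-402538\right) \left(- \frac{1}{343}\right) + 101789 \left(- \frac{1}{284505}\right) = \frac{402538}{343} - \frac{101789}{284505} = \frac{114489160063}{97585215} \approx 1173.2$)
$t = -100311$ ($t = -151 + 320 \left(-313\right) = -151 - 100160 = -100311$)
$\frac{1}{t + b} = \frac{1}{-100311 + \frac{114489160063}{97585215}} = \frac{1}{- \frac{9674381341802}{97585215}} = - \frac{97585215}{9674381341802}$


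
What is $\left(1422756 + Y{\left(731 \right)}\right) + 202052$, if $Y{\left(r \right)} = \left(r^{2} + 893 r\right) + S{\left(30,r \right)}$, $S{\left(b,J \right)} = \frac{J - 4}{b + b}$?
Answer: $\frac{168717847}{60} \approx 2.812 \cdot 10^{6}$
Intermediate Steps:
$S{\left(b,J \right)} = \frac{-4 + J}{2 b}$
$Y{\left(r \right)} = - \frac{1}{15} + r^{2} + \frac{53581 r}{60}$ ($Y{\left(r \right)} = \left(r^{2} + 893 r\right) + \frac{-4 + r}{2 \cdot 30} = \left(r^{2} + 893 r\right) + \frac{1}{2} \cdot \frac{1}{30} \left(-4 + r\right) = \left(r^{2} + 893 r\right) + \left(- \frac{1}{15} + \frac{r}{60}\right) = - \frac{1}{15} + r^{2} + \frac{53581 r}{60}$)
$\left(1422756 + Y{\left(731 \right)}\right) + 202052 = \left(1422756 + \left(- \frac{1}{15} + 731^{2} + \frac{53581}{60} \cdot 731\right)\right) + 202052 = \left(1422756 + \left(- \frac{1}{15} + 534361 + \frac{39167711}{60}\right)\right) + 202052 = \left(1422756 + \frac{71229367}{60}\right) + 202052 = \frac{156594727}{60} + 202052 = \frac{168717847}{60}$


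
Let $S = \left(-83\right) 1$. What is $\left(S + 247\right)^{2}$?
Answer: $26896$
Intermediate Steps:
$S = -83$
$\left(S + 247\right)^{2} = \left(-83 + 247\right)^{2} = 164^{2} = 26896$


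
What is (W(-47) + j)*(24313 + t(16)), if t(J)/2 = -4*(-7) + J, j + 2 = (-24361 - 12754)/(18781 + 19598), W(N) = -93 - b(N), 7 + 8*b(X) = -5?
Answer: -176934164303/76758 ≈ -2.3051e+6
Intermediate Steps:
b(X) = -3/2 (b(X) = -7/8 + (⅛)*(-5) = -7/8 - 5/8 = -3/2)
W(N) = -183/2 (W(N) = -93 - 1*(-3/2) = -93 + 3/2 = -183/2)
j = -113873/38379 (j = -2 + (-24361 - 12754)/(18781 + 19598) = -2 - 37115/38379 = -113873/38379 ≈ -2.9671)
t(J) = 56 + 2*J (t(J) = 2*(-4*(-7) + J) = 2*(28 + J) = 56 + 2*J)
(W(-47) + j)*(24313 + t(16)) = (-183/2 - 113873/38379)*(24313 + (56 + 2*16)) = -7251103*(24313 + (56 + 32))/76758 = -7251103*(24313 + 88)/76758 = -7251103/76758*24401 = -176934164303/76758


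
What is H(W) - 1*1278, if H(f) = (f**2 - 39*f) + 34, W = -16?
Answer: -364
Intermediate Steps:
H(f) = 34 + f**2 - 39*f
H(W) - 1*1278 = (34 + (-16)**2 - 39*(-16)) - 1*1278 = (34 + 256 + 624) - 1278 = 914 - 1278 = -364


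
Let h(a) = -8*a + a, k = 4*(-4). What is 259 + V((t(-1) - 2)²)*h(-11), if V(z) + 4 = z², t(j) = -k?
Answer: 2957983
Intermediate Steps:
k = -16
t(j) = 16 (t(j) = -1*(-16) = 16)
h(a) = -7*a
V(z) = -4 + z²
259 + V((t(-1) - 2)²)*h(-11) = 259 + (-4 + ((16 - 2)²)²)*(-7*(-11)) = 259 + (-4 + (14²)²)*77 = 259 + (-4 + 196²)*77 = 259 + (-4 + 38416)*77 = 259 + 38412*77 = 259 + 2957724 = 2957983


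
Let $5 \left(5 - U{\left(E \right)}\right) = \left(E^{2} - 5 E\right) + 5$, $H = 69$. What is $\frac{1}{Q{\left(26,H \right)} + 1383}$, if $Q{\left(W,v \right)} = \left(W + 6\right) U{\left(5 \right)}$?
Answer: $\frac{1}{1511} \approx 0.00066181$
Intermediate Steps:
$U{\left(E \right)} = 4 + E - \frac{E^{2}}{5}$ ($U{\left(E \right)} = 5 - \frac{\left(E^{2} - 5 E\right) + 5}{5} = 5 - \frac{5 + E^{2} - 5 E}{5} = 5 - \left(1 - E + \frac{E^{2}}{5}\right) = 4 + E - \frac{E^{2}}{5}$)
$Q{\left(W,v \right)} = 24 + 4 W$ ($Q{\left(W,v \right)} = \left(W + 6\right) \left(4 + 5 - \frac{5^{2}}{5}\right) = \left(6 + W\right) \left(4 + 5 - 5\right) = \left(6 + W\right) 4 = 24 + 4 W$)
$\frac{1}{Q{\left(26,H \right)} + 1383} = \frac{1}{\left(24 + 4 \cdot 26\right) + 1383} = \frac{1}{\left(24 + 104\right) + 1383} = \frac{1}{128 + 1383} = \frac{1}{1511}$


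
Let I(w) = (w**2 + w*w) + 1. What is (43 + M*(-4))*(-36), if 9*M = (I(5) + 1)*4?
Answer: 1780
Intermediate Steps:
I(w) = 1 + 2*w**2 (I(w) = (w**2 + w**2) + 1 = 2*w**2 + 1 = 1 + 2*w**2)
M = 208/9 (M = (((1 + 2*5**2) + 1)*4)/9 = (((1 + 2*25) + 1)*4)/9 = (((1 + 50) + 1)*4)/9 = ((51 + 1)*4)/9 = (52*4)/9 = (1/9)*208 = 208/9 ≈ 23.111)
(43 + M*(-4))*(-36) = (43 + (208/9)*(-4))*(-36) = (43 - 832/9)*(-36) = -445/9*(-36) = 1780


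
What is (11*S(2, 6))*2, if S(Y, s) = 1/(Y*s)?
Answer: 11/6 ≈ 1.8333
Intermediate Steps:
S(Y, s) = 1/(Y*s)
(11*S(2, 6))*2 = (11*(1/(2*6)))*2 = (11*((1/2)*(1/6)))*2 = (11*(1/12))*2 = (11/12)*2 = 11/6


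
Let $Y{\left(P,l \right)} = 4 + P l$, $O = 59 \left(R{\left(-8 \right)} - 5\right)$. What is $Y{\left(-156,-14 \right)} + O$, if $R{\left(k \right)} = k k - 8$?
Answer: $5197$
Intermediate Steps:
$R{\left(k \right)} = -8 + k^{2}$ ($R{\left(k \right)} = k^{2} - 8 = -8 + k^{2}$)
$O = 3009$ ($O = 59 \left(\left(-8 + \left(-8\right)^{2}\right) - 5\right) = 59 \left(\left(-8 + 64\right) - 5\right) = 59 \left(56 - 5\right) = 59 \cdot 51 = 3009$)
$Y{\left(-156,-14 \right)} + O = \left(4 - -2184\right) + 3009 = \left(4 + 2184\right) + 3009 = 2188 + 3009 = 5197$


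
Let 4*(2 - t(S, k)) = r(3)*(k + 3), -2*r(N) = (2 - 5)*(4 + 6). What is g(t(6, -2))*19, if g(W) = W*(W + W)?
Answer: 931/8 ≈ 116.38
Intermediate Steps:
r(N) = 15 (r(N) = -(2 - 5)*(4 + 6)/2 = -(-3)*10/2 = -½*(-30) = 15)
t(S, k) = -37/4 - 15*k/4 (t(S, k) = 2 - 15*(k + 3)/4 = 2 - 15*(3 + k)/4 = 2 - (45 + 15*k)/4 = 2 + (-45/4 - 15*k/4) = -37/4 - 15*k/4)
g(W) = 2*W² (g(W) = W*(2*W) = 2*W²)
g(t(6, -2))*19 = (2*(-37/4 - 15/4*(-2))²)*19 = (2*(-37/4 + 15/2)²)*19 = (2*(-7/4)²)*19 = (2*(49/16))*19 = (49/8)*19 = 931/8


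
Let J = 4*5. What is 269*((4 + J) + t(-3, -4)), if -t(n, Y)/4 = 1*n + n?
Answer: 12912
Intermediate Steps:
t(n, Y) = -8*n (t(n, Y) = -4*(1*n + n) = -4*(n + n) = -8*n)
J = 20
269*((4 + J) + t(-3, -4)) = 269*((4 + 20) - 8*(-3)) = 269*(24 + 24) = 269*48 = 12912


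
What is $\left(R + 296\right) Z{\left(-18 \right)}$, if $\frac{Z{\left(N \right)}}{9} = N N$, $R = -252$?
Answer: $128304$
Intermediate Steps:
$Z{\left(N \right)} = 9 N^{2}$ ($Z{\left(N \right)} = 9 N N = 9 N^{2}$)
$\left(R + 296\right) Z{\left(-18 \right)} = \left(-252 + 296\right) 9 \left(-18\right)^{2} = 44 \cdot 9 \cdot 324 = 44 \cdot 2916 = 128304$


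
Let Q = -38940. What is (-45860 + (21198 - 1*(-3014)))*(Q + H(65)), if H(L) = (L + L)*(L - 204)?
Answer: 1234152480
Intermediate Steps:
H(L) = 2*L*(-204 + L) (H(L) = (2*L)*(-204 + L) = 2*L*(-204 + L))
(-45860 + (21198 - 1*(-3014)))*(Q + H(65)) = (-45860 + (21198 - 1*(-3014)))*(-38940 + 2*65*(-204 + 65)) = (-45860 + (21198 + 3014))*(-38940 + 2*65*(-139)) = (-45860 + 24212)*(-38940 - 18070) = -21648*(-57010) = 1234152480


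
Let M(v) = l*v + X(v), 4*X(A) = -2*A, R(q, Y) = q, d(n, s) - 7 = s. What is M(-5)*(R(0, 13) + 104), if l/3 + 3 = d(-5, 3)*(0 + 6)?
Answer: -88660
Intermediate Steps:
d(n, s) = 7 + s
l = 171 (l = -9 + 3*((7 + 3)*(0 + 6)) = -9 + 3*(10*6) = -9 + 3*60 = -9 + 180 = 171)
X(A) = -A/2 (X(A) = (-2*A)/4 = -A/2)
M(v) = 341*v/2 (M(v) = 171*v - v/2 = 341*v/2)
M(-5)*(R(0, 13) + 104) = ((341/2)*(-5))*(0 + 104) = -1705/2*104 = -88660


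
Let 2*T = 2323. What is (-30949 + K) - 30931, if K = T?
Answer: -121437/2 ≈ -60719.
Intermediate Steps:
T = 2323/2 (T = (½)*2323 = 2323/2 ≈ 1161.5)
K = 2323/2 ≈ 1161.5
(-30949 + K) - 30931 = (-30949 + 2323/2) - 30931 = -59575/2 - 30931 = -121437/2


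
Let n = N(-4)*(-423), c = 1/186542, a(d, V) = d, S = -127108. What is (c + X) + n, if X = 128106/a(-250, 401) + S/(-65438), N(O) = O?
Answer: 901419942040381/762933462250 ≈ 1181.5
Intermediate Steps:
X = -2087805857/4089875 (X = 128106/(-250) - 127108/(-65438) = 128106*(-1/250) - 127108*(-1/65438) = -64053/125 + 63554/32719 = -2087805857/4089875 ≈ -510.48)
c = 1/186542 ≈ 5.3607e-6
n = 1692 (n = -4*(-423) = 1692)
(c + X) + n = (1/186542 - 2087805857/4089875) + 1692 = -389463476086619/762933462250 + 1692 = 901419942040381/762933462250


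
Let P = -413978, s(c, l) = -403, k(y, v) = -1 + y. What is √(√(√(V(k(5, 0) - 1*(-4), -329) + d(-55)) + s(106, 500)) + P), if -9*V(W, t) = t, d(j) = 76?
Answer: √(-3725802 + 3*√3*√(-1209 + √1013))/3 ≈ 0.015394 + 643.41*I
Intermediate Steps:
V(W, t) = -t/9
√(√(√(V(k(5, 0) - 1*(-4), -329) + d(-55)) + s(106, 500)) + P) = √(√(√(-⅑*(-329) + 76) - 403) - 413978) = √(√(√(329/9 + 76) - 403) - 413978) = √(√(√(1013/9) - 403) - 413978) = √(√(√1013/3 - 403) - 413978) = √(√(-403 + √1013/3) - 413978) = √(-413978 + √(-403 + √1013/3))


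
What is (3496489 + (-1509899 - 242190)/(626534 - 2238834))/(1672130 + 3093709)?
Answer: 1879130322263/2561320739900 ≈ 0.73366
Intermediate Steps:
(3496489 + (-1509899 - 242190)/(626534 - 2238834))/(1672130 + 3093709) = (3496489 - 1752089/(-1612300))/4765839 = (3496489 - 1752089*(-1/1612300))*(1/4765839) = (3496489 + 1752089/1612300)*(1/4765839) = (5637390966789/1612300)*(1/4765839) = 1879130322263/2561320739900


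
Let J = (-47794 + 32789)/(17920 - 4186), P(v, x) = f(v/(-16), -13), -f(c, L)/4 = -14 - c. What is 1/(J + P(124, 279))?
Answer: 13734/328345 ≈ 0.041828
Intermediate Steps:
f(c, L) = 56 + 4*c (f(c, L) = -4*(-14 - c) = 56 + 4*c)
P(v, x) = 56 - v/4 (P(v, x) = 56 + 4*(v/(-16)) = 56 + 4*(v*(-1/16)) = 56 + 4*(-v/16) = 56 - v/4)
J = -15005/13734 ≈ -1.0925
1/(J + P(124, 279)) = 1/(-15005/13734 + (56 - ¼*124)) = 1/(-15005/13734 + (56 - 31)) = 1/(-15005/13734 + 25) = 1/(328345/13734) = 13734/328345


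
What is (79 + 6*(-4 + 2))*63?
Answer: 4221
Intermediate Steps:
(79 + 6*(-4 + 2))*63 = (79 + 6*(-2))*63 = (79 - 12)*63 = 67*63 = 4221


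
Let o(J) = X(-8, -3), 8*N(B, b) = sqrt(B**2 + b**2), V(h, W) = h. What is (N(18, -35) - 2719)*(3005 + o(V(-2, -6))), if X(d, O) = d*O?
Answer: -8235851 + 3029*sqrt(1549)/8 ≈ -8.2210e+6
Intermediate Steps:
N(B, b) = sqrt(B**2 + b**2)/8
X(d, O) = O*d
o(J) = 24 (o(J) = -3*(-8) = 24)
(N(18, -35) - 2719)*(3005 + o(V(-2, -6))) = (sqrt(18**2 + (-35)**2)/8 - 2719)*(3005 + 24) = (sqrt(324 + 1225)/8 - 2719)*3029 = (sqrt(1549)/8 - 2719)*3029 = (-2719 + sqrt(1549)/8)*3029 = -8235851 + 3029*sqrt(1549)/8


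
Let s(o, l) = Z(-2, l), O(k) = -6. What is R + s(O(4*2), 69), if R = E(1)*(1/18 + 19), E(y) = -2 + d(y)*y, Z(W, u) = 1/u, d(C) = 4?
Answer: 7892/207 ≈ 38.126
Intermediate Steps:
s(o, l) = 1/l
E(y) = -2 + 4*y
R = 343/9 (R = (-2 + 4*1)*(1/18 + 19) = (-2 + 4)*(1/18 + 19) = 2*(343/18) = 343/9 ≈ 38.111)
R + s(O(4*2), 69) = 343/9 + 1/69 = 7892/207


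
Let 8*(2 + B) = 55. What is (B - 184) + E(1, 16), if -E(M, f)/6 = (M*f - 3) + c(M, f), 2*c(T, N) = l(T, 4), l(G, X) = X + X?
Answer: -2249/8 ≈ -281.13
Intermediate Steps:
B = 39/8 (B = -2 + (⅛)*55 = -2 + 55/8 = 39/8 ≈ 4.8750)
l(G, X) = 2*X
c(T, N) = 4 (c(T, N) = (2*4)/2 = (½)*8 = 4)
E(M, f) = -6 - 6*M*f (E(M, f) = -6*((M*f - 3) + 4) = -6*((-3 + M*f) + 4) = -6*(1 + M*f) = -6 - 6*M*f)
(B - 184) + E(1, 16) = (39/8 - 184) + (-6 - 6*1*16) = -1433/8 + (-6 - 96) = -1433/8 - 102 = -2249/8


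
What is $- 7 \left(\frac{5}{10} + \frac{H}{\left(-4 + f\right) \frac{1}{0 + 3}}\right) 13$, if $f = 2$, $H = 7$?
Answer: $910$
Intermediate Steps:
$- 7 \left(\frac{5}{10} + \frac{H}{\left(-4 + f\right) \frac{1}{0 + 3}}\right) 13 = - 7 \left(\frac{5}{10} + \frac{7}{\left(-4 + 2\right) \frac{1}{0 + 3}}\right) 13 = - 7 \left(5 \cdot \frac{1}{10} + \frac{7}{\left(-2\right) \frac{1}{3}}\right) 13 = - 7 \left(\frac{1}{2} + \frac{7}{\left(-2\right) \frac{1}{3}}\right) 13 = - 7 \left(\frac{1}{2} + \frac{7}{- \frac{2}{3}}\right) 13 = - 7 \left(\frac{1}{2} + 7 \left(- \frac{3}{2}\right)\right) 13 = - 7 \left(\frac{1}{2} - \frac{21}{2}\right) 13 = \left(-7\right) \left(-10\right) 13 = 70 \cdot 13 = 910$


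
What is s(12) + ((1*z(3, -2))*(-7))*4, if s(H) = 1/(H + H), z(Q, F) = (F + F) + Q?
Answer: 673/24 ≈ 28.042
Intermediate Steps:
z(Q, F) = Q + 2*F (z(Q, F) = 2*F + Q = Q + 2*F)
s(H) = 1/(2*H)
s(12) + ((1*z(3, -2))*(-7))*4 = (1/2)/12 + ((1*(3 + 2*(-2)))*(-7))*4 = (1/2)*(1/12) + ((1*(3 - 4))*(-7))*4 = 1/24 + ((1*(-1))*(-7))*4 = 1/24 - 1*(-7)*4 = 1/24 + 7*4 = 1/24 + 28 = 673/24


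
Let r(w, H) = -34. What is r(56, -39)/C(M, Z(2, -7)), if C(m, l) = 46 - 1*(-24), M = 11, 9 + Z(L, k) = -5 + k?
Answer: -17/35 ≈ -0.48571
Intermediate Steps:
Z(L, k) = -14 + k (Z(L, k) = -9 + (-5 + k) = -14 + k)
C(m, l) = 70 (C(m, l) = 46 + 24 = 70)
r(56, -39)/C(M, Z(2, -7)) = -34/70 = -34*1/70 = -17/35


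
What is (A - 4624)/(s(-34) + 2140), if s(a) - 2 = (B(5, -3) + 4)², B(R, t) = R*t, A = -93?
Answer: -4717/2263 ≈ -2.0844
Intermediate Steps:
s(a) = 123 (s(a) = 2 + (5*(-3) + 4)² = 2 + (-15 + 4)² = 2 + (-11)² = 2 + 121 = 123)
(A - 4624)/(s(-34) + 2140) = (-93 - 4624)/(123 + 2140) = -4717/2263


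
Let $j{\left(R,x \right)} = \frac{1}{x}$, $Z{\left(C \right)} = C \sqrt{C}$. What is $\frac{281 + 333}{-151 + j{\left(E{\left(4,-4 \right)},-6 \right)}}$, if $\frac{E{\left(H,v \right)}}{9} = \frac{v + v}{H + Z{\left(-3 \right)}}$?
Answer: $- \frac{3684}{907} \approx -4.0617$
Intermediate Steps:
$Z{\left(C \right)} = C^{\frac{3}{2}}$
$E{\left(H,v \right)} = \frac{18 v}{H - 3 i \sqrt{3}}$ ($E{\left(H,v \right)} = 9 \frac{v + v}{H + \left(-3\right)^{\frac{3}{2}}} = 9 \frac{2 v}{H - 3 i \sqrt{3}} = \frac{18 v}{H - 3 i \sqrt{3}}$)
$\frac{281 + 333}{-151 + j{\left(E{\left(4,-4 \right)},-6 \right)}} = \frac{281 + 333}{-151 + \frac{1}{-6}} = \frac{614}{-151 - \frac{1}{6}} = \frac{614}{- \frac{907}{6}} = 614 \left(- \frac{6}{907}\right) = - \frac{3684}{907}$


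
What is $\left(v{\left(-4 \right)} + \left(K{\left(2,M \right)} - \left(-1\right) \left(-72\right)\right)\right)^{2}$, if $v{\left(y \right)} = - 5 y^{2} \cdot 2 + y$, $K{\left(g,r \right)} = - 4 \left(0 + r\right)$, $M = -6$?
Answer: $44944$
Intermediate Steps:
$K{\left(g,r \right)} = - 4 r$
$v{\left(y \right)} = y - 10 y^{2}$ ($v{\left(y \right)} = - 10 y^{2} + y = y - 10 y^{2}$)
$\left(v{\left(-4 \right)} + \left(K{\left(2,M \right)} - \left(-1\right) \left(-72\right)\right)\right)^{2} = \left(- 4 \left(1 - -40\right) - \left(-24 - -72\right)\right)^{2} = \left(- 4 \left(1 + 40\right) + \left(24 - 72\right)\right)^{2} = \left(\left(-4\right) 41 + \left(24 - 72\right)\right)^{2} = \left(-164 - 48\right)^{2} = \left(-212\right)^{2} = 44944$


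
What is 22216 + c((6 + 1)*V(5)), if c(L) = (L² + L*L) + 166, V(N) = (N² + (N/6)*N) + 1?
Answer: 2008165/18 ≈ 1.1156e+5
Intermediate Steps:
V(N) = 1 + 7*N²/6 (V(N) = (N² + (N*(⅙))*N) + 1 = (N² + (N/6)*N) + 1 = (N² + N²/6) + 1 = 7*N²/6 + 1 = 1 + 7*N²/6)
c(L) = 166 + 2*L² (c(L) = (L² + L²) + 166 = 2*L² + 166 = 166 + 2*L²)
22216 + c((6 + 1)*V(5)) = 22216 + (166 + 2*((6 + 1)*(1 + (7/6)*5²))²) = 22216 + (166 + 2*(7*(1 + (7/6)*25))²) = 22216 + (166 + 2*(7*(1 + 175/6))²) = 22216 + (166 + 2*(7*(181/6))²) = 22216 + (166 + 2*(1267/6)²) = 22216 + (166 + 2*(1605289/36)) = 22216 + (166 + 1605289/18) = 22216 + 1608277/18 = 2008165/18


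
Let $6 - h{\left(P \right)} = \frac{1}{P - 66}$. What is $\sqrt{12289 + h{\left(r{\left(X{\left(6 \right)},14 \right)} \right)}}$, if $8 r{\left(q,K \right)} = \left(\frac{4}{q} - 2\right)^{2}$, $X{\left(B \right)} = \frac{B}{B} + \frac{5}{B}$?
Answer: $\frac{\sqrt{3136124445077}}{15971} \approx 110.88$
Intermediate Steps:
$X{\left(B \right)} = 1 + \frac{5}{B}$
$r{\left(q,K \right)} = \frac{\left(-2 + \frac{4}{q}\right)^{2}}{8}$ ($r{\left(q,K \right)} = \frac{\left(\frac{4}{q} - 2\right)^{2}}{8} = \frac{\left(-2 + \frac{4}{q}\right)^{2}}{8}$)
$h{\left(P \right)} = 6 - \frac{1}{-66 + P}$ ($h{\left(P \right)} = 6 - \frac{1}{P - 66} = 6 - \frac{1}{-66 + P}$)
$\sqrt{12289 + h{\left(r{\left(X{\left(6 \right)},14 \right)} \right)}} = \sqrt{12289 + \frac{-397 + 6 \frac{\left(-2 + \frac{5 + 6}{6}\right)^{2}}{2 \frac{\left(5 + 6\right)^{2}}{36}}}{-66 + \frac{\left(-2 + \frac{5 + 6}{6}\right)^{2}}{2 \frac{\left(5 + 6\right)^{2}}{36}}}} = \sqrt{12289 + \frac{-397 + 6 \frac{\left(-2 + \frac{1}{6} \cdot 11\right)^{2}}{2 \cdot \frac{121}{36}}}{-66 + \frac{\left(-2 + \frac{1}{6} \cdot 11\right)^{2}}{2 \cdot \frac{121}{36}}}} = \sqrt{12289 + \frac{-397 + 6 \frac{\left(-2 + \frac{11}{6}\right)^{2}}{2 \cdot \frac{121}{36}}}{-66 + \frac{\left(-2 + \frac{11}{6}\right)^{2}}{2 \cdot \frac{121}{36}}}} = \sqrt{12289 + \frac{-397 + 6 \cdot \frac{1}{2} \cdot \frac{36}{121} \left(- \frac{1}{6}\right)^{2}}{-66 + \frac{1}{2} \cdot \frac{36}{121} \left(- \frac{1}{6}\right)^{2}}} = \sqrt{12289 + \frac{-397 + 6 \cdot \frac{1}{2} \cdot \frac{36}{121} \cdot \frac{1}{36}}{-66 + \frac{1}{2} \cdot \frac{36}{121} \cdot \frac{1}{36}}} = \sqrt{12289 + \frac{-397 + 6 \cdot \frac{1}{242}}{-66 + \frac{1}{242}}} = \sqrt{12289 + \frac{-397 + \frac{3}{121}}{- \frac{15971}{242}}} = \sqrt{12289 - - \frac{96068}{15971}} = \sqrt{12289 + \frac{96068}{15971}} = \sqrt{\frac{196363687}{15971}} = \frac{\sqrt{3136124445077}}{15971}$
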